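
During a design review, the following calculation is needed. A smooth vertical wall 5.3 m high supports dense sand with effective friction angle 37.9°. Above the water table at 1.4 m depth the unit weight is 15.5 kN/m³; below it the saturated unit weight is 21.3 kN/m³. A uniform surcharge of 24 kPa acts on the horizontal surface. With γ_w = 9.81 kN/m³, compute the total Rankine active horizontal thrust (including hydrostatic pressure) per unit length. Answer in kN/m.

K_a = tan²(45° − φ/2) = 0.2389.
γ' = 21.3 − 9.81 = 11.49 kN/m³. h₂ = H − d_w = 3.9 m.
σ'_h: at surface K_a·q = 5.735; at WT K_a(q+γd_w) = 10.92; at base K_a(q+γd_w+γ'h₂) = 21.63 kPa.
P₁ = ½(5.735+10.92)×1.4 = 11.66; P₂ = ½(10.92+21.63)×3.9 = 63.46; P_w = ½γ_w h₂² = 74.61.
Total = 11.66+63.46+74.61 = 149.7 kN/m.

150 kN/m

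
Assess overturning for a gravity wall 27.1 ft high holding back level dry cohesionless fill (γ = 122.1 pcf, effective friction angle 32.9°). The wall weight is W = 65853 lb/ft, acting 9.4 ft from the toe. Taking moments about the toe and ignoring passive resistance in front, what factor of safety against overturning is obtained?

5.16

K_a = tan²(45° − 32.9°/2) = 0.2960.
P_a = ½K_aγH² = 0.5×0.2960×122.1×27.1² = 13270 lb/ft, acting at H/3 = 9.033 ft above the base.
Overturning moment M_o = P_a × H/3 = 13270 × 9.033 = 119900.
Resisting moment M_r = W × 9.4 = 65853 × 9.4 = 619000.
FS_overturning = M_r/M_o = 619000/119900 = 5.163.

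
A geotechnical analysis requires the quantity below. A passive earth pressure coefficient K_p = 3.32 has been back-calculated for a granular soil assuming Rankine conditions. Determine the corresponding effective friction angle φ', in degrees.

K_p = (1+sin φ)/(1−sin φ) ⇒ sin φ = (K_p − 1)/(K_p + 1) = 0.5370.
φ = arcsin(0.5370) = 32.48°.

32.5°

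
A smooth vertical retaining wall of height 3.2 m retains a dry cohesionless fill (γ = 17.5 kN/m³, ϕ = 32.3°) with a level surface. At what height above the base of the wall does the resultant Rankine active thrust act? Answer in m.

1.07 m

K_a = 0.3035.
The pressure distribution is triangular, so the resultant acts at H/3 above the base = 3.2/3 = 1.067 m.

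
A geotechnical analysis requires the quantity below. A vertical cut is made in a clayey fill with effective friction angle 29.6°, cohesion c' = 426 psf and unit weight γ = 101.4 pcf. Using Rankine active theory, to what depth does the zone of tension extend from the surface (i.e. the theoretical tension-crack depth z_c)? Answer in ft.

K_a = tan²(45° − 29.6°/2) = 0.3387; √K_a = 0.5820.
The active pressure is zero where K_a γ z = 2c√K_a, so z_c = 2c/(γ√K_a) = 2×426/(101.4×0.5820) = 14.44 ft.

14.4 ft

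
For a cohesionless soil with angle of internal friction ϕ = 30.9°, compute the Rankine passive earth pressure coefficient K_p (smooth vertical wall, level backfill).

3.11

K_p = (1 + sin φ)/(1 − sin φ) = tan²(45° + 30.9°/2) = 3.111.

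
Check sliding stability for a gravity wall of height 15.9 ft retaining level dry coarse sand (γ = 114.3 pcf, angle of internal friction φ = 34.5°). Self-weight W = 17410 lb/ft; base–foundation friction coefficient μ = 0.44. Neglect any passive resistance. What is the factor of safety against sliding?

K_a = tan²(45° − 34.5°/2) = 0.2768.
P_a = ½K_aγH² = 0.5×0.2768×114.3×15.9² = 3999 lb/ft, acting at H/3 = 5.300 ft above the base.
FS_sliding = μW / P_a = 0.44×17410 / 3999 = 1.915.

1.92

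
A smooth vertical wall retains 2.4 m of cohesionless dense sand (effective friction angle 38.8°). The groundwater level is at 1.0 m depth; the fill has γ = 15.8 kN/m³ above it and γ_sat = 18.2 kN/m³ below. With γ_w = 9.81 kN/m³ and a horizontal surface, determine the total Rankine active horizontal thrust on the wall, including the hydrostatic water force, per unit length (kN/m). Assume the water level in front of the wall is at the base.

18.4 kN/m

K_a = tan²(45° − φ/2) = 0.2296.
γ' = 18.2 − 9.81 = 8.390 kN/m³. Depth below WT = 1.4 m.
σ'_h at WT = K_a γ d_w = 3.627 kPa; at base = 3.627 + K_a γ' × 1.4 = 6.323 kPa.
P₁ (0–1.0 m) = ½×3.627×1.0 = 1.813. P₂ (1.0–2.4 m) = ½(3.627+6.323)×1.4 = 6.965.
P_w = ½ γ_w h₂² = 0.5×9.81×1.4² = 9.614. Total = 1.813+6.965+9.614 = 18.39 kN/m.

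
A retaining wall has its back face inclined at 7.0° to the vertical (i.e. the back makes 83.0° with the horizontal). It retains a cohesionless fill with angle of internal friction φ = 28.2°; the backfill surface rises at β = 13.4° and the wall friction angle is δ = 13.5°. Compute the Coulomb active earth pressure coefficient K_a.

0.462

K_a = sin²(α+φ) / [sin²α · sin(α−δ) · (1 + √{sin(φ+δ)sin(φ−β) / (sin(α−δ)sin(α+β))})²].
With α = 83.0°, φ = 28.2°, δ = 13.5°, β = 13.4°: K_a = 0.4624.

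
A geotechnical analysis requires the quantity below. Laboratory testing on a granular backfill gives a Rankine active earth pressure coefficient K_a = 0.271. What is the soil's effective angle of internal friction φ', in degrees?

35.0°

K_a = tan²(45° − φ/2) ⇒ 45° − φ/2 = arctan(√0.271) = 27.50°.
φ = 2(45° − 27.50°) = 35.00°.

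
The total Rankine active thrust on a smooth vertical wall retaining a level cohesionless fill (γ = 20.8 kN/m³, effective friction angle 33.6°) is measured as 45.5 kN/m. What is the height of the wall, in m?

3.90 m

K_a = 0.2875. P_a = ½ K_a γ H² ⇒ H = √(2P_a/(K_a γ)).
H = √(2×45.5/(0.2875×20.8)) = 3.901 m.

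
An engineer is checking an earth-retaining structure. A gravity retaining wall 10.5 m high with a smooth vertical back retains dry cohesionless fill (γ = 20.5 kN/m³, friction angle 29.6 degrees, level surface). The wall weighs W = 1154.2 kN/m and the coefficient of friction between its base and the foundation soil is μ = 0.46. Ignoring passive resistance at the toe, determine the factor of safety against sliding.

K_a = tan²(45° − 29.6°/2) = 0.3387.
P_a = ½K_aγH² = 0.5×0.3387×20.5×10.5² = 382.8 kN/m, acting at H/3 = 3.500 m above the base.
FS_sliding = μW / P_a = 0.46×1154.2 / 382.8 = 1.387.

1.39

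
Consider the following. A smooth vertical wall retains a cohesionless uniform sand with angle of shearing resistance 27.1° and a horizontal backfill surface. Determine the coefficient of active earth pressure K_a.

0.374

K_a = (1 − sin φ)/(1 + sin φ) = (1 − sin 27.1°)/(1 + sin 27.1°) = 0.3741.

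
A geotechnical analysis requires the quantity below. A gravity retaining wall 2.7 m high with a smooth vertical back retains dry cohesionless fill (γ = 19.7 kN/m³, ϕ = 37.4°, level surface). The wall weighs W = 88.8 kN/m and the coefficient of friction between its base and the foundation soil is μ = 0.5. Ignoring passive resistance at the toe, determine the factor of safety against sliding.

2.53

K_a = tan²(45° − 37.4°/2) = 0.2443.
P_a = ½K_aγH² = 0.5×0.2443×19.7×2.7² = 17.54 kN/m, acting at H/3 = 0.9000 m above the base.
FS_sliding = μW / P_a = 0.5×88.8 / 17.54 = 2.531.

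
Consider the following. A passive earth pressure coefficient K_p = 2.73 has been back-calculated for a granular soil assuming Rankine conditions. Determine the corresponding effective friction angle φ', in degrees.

K_p = (1+sin φ)/(1−sin φ) ⇒ sin φ = (K_p − 1)/(K_p + 1) = 0.4638.
φ = arcsin(0.4638) = 27.63°.

27.6°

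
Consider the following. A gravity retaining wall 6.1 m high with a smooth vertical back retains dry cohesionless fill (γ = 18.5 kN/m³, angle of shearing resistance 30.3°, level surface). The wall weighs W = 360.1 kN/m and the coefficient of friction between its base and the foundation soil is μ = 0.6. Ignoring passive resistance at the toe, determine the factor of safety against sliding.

1.91

K_a = tan²(45° − 30.3°/2) = 0.3293.
P_a = ½K_aγH² = 0.5×0.3293×18.5×6.1² = 113.3 kN/m, acting at H/3 = 2.033 m above the base.
FS_sliding = μW / P_a = 0.6×360.1 / 113.3 = 1.906.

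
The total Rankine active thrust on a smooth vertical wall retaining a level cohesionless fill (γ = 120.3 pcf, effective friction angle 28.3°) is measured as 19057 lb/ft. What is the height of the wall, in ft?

29.8 ft

K_a = 0.3568. P_a = ½ K_a γ H² ⇒ H = √(2P_a/(K_a γ)).
H = √(2×19057/(0.3568×120.3)) = 29.80 ft.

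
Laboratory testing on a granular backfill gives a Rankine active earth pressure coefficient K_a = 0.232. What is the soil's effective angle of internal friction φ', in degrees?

38.6°

K_a = tan²(45° − φ/2) ⇒ 45° − φ/2 = arctan(√0.232) = 25.72°.
φ = 2(45° − 25.72°) = 38.56°.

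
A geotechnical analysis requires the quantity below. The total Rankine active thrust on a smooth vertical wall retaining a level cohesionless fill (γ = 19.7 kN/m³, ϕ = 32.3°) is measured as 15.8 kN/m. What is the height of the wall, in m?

2.30 m

K_a = 0.3035. P_a = ½ K_a γ H² ⇒ H = √(2P_a/(K_a γ)).
H = √(2×15.8/(0.3035×19.7)) = 2.299 m.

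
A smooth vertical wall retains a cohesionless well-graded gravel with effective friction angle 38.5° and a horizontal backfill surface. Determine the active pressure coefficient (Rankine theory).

K_a = (1 − sin φ)/(1 + sin φ) = (1 − sin 38.5°)/(1 + sin 38.5°) = 0.2327.

0.233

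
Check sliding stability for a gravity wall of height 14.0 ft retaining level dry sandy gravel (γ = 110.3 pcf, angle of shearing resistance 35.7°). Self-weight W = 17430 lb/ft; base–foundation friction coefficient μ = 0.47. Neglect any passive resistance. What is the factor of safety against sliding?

2.88

K_a = tan²(45° − 35.7°/2) = 0.2630.
P_a = ½K_aγH² = 0.5×0.2630×110.3×14.0² = 2843 lb/ft, acting at H/3 = 4.667 ft above the base.
FS_sliding = μW / P_a = 0.47×17430 / 2843 = 2.882.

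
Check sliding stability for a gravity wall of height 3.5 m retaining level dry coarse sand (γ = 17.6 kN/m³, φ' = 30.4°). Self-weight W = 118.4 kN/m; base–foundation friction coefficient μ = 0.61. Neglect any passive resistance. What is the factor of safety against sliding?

2.04

K_a = tan²(45° − 30.4°/2) = 0.3280.
P_a = ½K_aγH² = 0.5×0.3280×17.6×3.5² = 35.36 kN/m, acting at H/3 = 1.167 m above the base.
FS_sliding = μW / P_a = 0.61×118.4 / 35.36 = 2.043.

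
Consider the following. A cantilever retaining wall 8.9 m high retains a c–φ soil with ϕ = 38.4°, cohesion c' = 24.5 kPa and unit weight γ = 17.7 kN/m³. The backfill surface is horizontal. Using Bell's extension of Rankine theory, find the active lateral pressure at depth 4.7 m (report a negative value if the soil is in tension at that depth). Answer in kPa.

-4.25 kPa

K_a = (1 − sin φ)/(1 + sin φ) = 0.2337.
σ_a = K_a γ z − 2c√K_a = 0.2337×17.7×4.7 − 2×24.5×0.4834 = -4.247 kPa.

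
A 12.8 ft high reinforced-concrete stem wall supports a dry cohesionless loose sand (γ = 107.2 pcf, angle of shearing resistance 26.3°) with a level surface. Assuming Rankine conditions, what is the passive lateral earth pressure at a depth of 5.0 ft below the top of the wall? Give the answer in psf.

K_p = (1 + sin φ)/(1 − sin φ) = 2.591.
σ_h = K_p γ z = 2.591 × 107.2 × 5.0 = 1389 psf.

1390 psf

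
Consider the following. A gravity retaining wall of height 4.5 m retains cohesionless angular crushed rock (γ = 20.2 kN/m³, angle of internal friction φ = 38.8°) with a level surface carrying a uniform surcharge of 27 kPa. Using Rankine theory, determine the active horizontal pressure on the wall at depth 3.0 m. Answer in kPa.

20.1 kPa

K_a = (1 − sin φ)/(1 + sin φ) = 0.2296.
σ_v = γz + q = 20.2 × 3.0 + 27 = 87.60 kPa.
σ_h = K_a σ_v = 0.2296 × 87.60 = 20.11 kPa.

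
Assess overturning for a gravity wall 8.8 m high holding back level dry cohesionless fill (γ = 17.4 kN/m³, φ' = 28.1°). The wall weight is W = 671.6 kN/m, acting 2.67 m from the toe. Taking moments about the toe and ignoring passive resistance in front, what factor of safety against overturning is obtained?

2.52

K_a = tan²(45° − 28.1°/2) = 0.3596.
P_a = ½K_aγH² = 0.5×0.3596×17.4×8.8² = 242.3 kN/m, acting at H/3 = 2.933 m above the base.
Overturning moment M_o = P_a × H/3 = 242.3 × 2.933 = 710.7.
Resisting moment M_r = W × 2.67 = 671.6 × 2.67 = 1793.
FS_overturning = M_r/M_o = 1793/710.7 = 2.523.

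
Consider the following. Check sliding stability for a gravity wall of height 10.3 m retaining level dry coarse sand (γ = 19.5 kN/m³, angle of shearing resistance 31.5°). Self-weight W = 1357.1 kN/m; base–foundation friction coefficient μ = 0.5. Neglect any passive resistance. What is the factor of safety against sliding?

K_a = tan²(45° − 31.5°/2) = 0.3136.
P_a = ½K_aγH² = 0.5×0.3136×19.5×10.3² = 324.4 kN/m, acting at H/3 = 3.433 m above the base.
FS_sliding = μW / P_a = 0.5×1357.1 / 324.4 = 2.092.

2.09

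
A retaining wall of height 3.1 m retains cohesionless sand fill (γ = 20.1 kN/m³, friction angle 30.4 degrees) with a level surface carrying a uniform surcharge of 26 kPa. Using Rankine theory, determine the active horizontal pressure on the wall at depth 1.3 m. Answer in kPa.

K_a = (1 − sin φ)/(1 + sin φ) = 0.3280.
σ_v = γz + q = 20.1 × 1.3 + 26 = 52.13 kPa.
σ_h = K_a σ_v = 0.3280 × 52.13 = 17.10 kPa.

17.1 kPa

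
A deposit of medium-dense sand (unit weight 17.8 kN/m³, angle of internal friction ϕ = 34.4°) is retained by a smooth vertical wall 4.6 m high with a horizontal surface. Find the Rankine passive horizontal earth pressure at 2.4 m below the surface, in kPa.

K_p = (1 + sin φ)/(1 − sin φ) = 3.597.
σ_h = K_p γ z = 3.597 × 17.8 × 2.4 = 153.7 kPa.

154 kPa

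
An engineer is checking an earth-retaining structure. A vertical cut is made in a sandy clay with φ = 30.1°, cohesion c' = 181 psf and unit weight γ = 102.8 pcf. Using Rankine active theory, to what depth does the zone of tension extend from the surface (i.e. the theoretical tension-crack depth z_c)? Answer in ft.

6.11 ft

K_a = tan²(45° − 30.1°/2) = 0.3320; √K_a = 0.5762.
The active pressure is zero where K_a γ z = 2c√K_a, so z_c = 2c/(γ√K_a) = 2×181/(102.8×0.5762) = 6.112 ft.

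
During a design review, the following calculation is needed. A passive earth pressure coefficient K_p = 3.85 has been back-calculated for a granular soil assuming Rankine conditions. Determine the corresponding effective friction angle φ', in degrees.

36.0°

K_p = (1+sin φ)/(1−sin φ) ⇒ sin φ = (K_p − 1)/(K_p + 1) = 0.5876.
φ = arcsin(0.5876) = 35.99°.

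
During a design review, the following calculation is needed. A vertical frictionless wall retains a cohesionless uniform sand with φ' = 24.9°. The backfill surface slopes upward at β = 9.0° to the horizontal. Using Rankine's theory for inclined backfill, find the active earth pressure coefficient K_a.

K_a = cos β · (cos β − √(cos²β − cos²φ)) / (cos β + √(cos²β − cos²φ)).
cos β = 0.9877, cos φ = 0.9070, √(cos²β − cos²φ) = 0.3909.
K_a = 0.9877 × (0.9877 − 0.3909)/(0.9877 + 0.3909) = 0.4276.

0.428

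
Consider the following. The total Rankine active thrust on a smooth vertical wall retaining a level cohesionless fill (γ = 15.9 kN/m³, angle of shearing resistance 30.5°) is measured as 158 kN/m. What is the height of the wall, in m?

7.80 m

K_a = 0.3267. P_a = ½ K_a γ H² ⇒ H = √(2P_a/(K_a γ)).
H = √(2×158/(0.3267×15.9)) = 7.800 m.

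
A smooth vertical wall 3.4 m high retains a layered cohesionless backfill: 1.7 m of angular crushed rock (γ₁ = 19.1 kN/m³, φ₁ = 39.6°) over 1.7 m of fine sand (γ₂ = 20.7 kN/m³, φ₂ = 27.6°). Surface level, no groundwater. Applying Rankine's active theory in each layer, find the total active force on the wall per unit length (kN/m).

K_a1 = tan²(45°−39.6°/2) = 0.2214; K_a2 = tan²(45°−27.6°/2) = 0.3668.
Layer 1: σ at base = K_a1 γ₁ h₁ = 7.190 kPa; P₁ = ½×7.190×1.7 = 6.111.
Layer 2: σ_v at top = γ₁h₁ = 32.47; σ_h top = K_a2×32.47 = 11.91; σ_h base = K_a2×(32.47+20.7×1.7) = 24.82.
P₂ = ½(11.91+24.82)×1.7 = 31.22. Total P_a = 6.111+31.22 = 37.33 kN/m.

37.3 kN/m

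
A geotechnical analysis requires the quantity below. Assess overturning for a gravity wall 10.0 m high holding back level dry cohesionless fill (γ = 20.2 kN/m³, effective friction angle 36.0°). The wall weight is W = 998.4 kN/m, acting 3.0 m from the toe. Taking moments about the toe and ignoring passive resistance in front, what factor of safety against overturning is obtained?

K_a = tan²(45° − 36.0°/2) = 0.2596.
P_a = ½K_aγH² = 0.5×0.2596×20.2×10.0² = 262.2 kN/m, acting at H/3 = 3.333 m above the base.
Overturning moment M_o = P_a × H/3 = 262.2 × 3.333 = 874.0.
Resisting moment M_r = W × 3.0 = 998.4 × 3.0 = 2995.
FS_overturning = M_r/M_o = 2995/874.0 = 3.427.

3.43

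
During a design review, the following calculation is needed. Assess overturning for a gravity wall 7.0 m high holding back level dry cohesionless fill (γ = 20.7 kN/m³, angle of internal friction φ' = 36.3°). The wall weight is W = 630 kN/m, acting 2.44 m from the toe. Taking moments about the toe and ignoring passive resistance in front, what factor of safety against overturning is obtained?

K_a = tan²(45° − 36.3°/2) = 0.2563.
P_a = ½K_aγH² = 0.5×0.2563×20.7×7.0² = 130.0 kN/m, acting at H/3 = 2.333 m above the base.
Overturning moment M_o = P_a × H/3 = 130.0 × 2.333 = 303.3.
Resisting moment M_r = W × 2.44 = 630 × 2.44 = 1537.
FS_overturning = M_r/M_o = 1537/303.3 = 5.069.

5.07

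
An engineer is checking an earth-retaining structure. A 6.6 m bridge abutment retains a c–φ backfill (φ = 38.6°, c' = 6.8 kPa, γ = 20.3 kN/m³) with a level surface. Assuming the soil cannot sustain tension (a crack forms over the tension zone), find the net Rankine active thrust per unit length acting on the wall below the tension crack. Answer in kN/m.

K_a = 0.2316; √K_a = 0.4813.
Tension-crack depth z_c = 2c/(γ√K_a) = 2×6.8/(20.3×0.4813) = 1.392 m.
σ_a at base = K_a γ H − 2c√K_a = 0.2316×20.3×6.6 − 2×6.8×0.4813 = 24.49 kPa.
P_a = ½ × 24.49 × (H − z_c) = 0.5×24.49×5.208 = 63.76 kN/m.

63.8 kN/m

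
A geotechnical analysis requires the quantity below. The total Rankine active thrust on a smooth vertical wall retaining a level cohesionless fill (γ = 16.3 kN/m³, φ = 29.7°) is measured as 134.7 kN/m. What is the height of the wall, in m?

K_a = 0.3374. P_a = ½ K_a γ H² ⇒ H = √(2P_a/(K_a γ)).
H = √(2×134.7/(0.3374×16.3)) = 6.999 m.

7.00 m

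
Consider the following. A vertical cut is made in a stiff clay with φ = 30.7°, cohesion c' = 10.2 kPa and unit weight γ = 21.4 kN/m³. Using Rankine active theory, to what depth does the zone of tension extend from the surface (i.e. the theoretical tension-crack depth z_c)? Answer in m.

1.67 m

K_a = tan²(45° − 30.7°/2) = 0.3240; √K_a = 0.5692.
The active pressure is zero where K_a γ z = 2c√K_a, so z_c = 2c/(γ√K_a) = 2×10.2/(21.4×0.5692) = 1.675 m.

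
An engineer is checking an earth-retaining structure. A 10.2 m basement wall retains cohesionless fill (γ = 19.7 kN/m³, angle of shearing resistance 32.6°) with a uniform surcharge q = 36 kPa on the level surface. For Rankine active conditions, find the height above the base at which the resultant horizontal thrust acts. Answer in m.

K_a = 0.2997.
Triangular part P₁ = ½K_aγH² = 307.2 at H/3 = 3.400 m; rectangular part P₂ = K_a q H = 110.1 at H/2 = 5.100 m.
ȳ = (P₁·3.400 + P₂·5.100)/(P₁+P₂) = 3.848 m.

3.85 m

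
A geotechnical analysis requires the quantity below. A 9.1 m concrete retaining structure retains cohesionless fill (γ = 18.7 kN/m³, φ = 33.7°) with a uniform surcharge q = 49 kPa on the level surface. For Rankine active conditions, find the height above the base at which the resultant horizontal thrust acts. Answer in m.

3.59 m

K_a = 0.2863.
Triangular part P₁ = ½K_aγH² = 221.7 at H/3 = 3.033 m; rectangular part P₂ = K_a q H = 127.7 at H/2 = 4.550 m.
ȳ = (P₁·3.033 + P₂·4.550)/(P₁+P₂) = 3.588 m.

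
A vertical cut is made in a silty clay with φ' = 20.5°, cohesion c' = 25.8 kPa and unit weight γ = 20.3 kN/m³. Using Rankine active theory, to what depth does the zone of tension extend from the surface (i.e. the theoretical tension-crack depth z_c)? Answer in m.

3.66 m

K_a = tan²(45° − 20.5°/2) = 0.4813; √K_a = 0.6937.
The active pressure is zero where K_a γ z = 2c√K_a, so z_c = 2c/(γ√K_a) = 2×25.8/(20.3×0.6937) = 3.664 m.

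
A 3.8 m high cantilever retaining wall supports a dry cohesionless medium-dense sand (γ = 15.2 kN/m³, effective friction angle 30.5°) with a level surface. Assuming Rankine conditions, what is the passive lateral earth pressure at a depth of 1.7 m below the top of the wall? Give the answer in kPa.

K_p = (1 + sin φ)/(1 − sin φ) = 3.061.
σ_h = K_p γ z = 3.061 × 15.2 × 1.7 = 79.10 kPa.

79.1 kPa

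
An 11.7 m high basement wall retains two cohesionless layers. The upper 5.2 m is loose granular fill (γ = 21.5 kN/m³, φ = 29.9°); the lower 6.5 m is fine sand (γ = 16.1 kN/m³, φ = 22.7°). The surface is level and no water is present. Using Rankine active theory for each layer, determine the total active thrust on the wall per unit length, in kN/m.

570 kN/m

K_a1 = tan²(45°−29.9°/2) = 0.3347; K_a2 = tan²(45°−22.7°/2) = 0.4431.
Layer 1: σ at base = K_a1 γ₁ h₁ = 37.42 kPa; P₁ = ½×37.42×5.2 = 97.28.
Layer 2: σ_v at top = γ₁h₁ = 111.8; σ_h top = K_a2×111.8 = 49.54; σ_h base = K_a2×(111.8+16.1×6.5) = 95.91.
P₂ = ½(49.54+95.91)×6.5 = 472.7. Total P_a = 97.28+472.7 = 570.0 kN/m.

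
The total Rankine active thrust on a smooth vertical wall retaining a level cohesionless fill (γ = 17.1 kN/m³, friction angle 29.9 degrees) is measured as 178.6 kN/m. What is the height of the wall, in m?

K_a = 0.3347. P_a = ½ K_a γ H² ⇒ H = √(2P_a/(K_a γ)).
H = √(2×178.6/(0.3347×17.1)) = 7.900 m.

7.90 m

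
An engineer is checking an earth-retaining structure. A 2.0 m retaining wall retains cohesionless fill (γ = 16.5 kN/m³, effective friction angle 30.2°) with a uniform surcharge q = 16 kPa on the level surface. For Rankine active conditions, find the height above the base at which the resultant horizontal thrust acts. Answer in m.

0.831 m

K_a = 0.3307.
Triangular part P₁ = ½K_aγH² = 10.91 at H/3 = 0.6667 m; rectangular part P₂ = K_a q H = 10.58 at H/2 = 1.000 m.
ȳ = (P₁·0.6667 + P₂·1.000)/(P₁+P₂) = 0.8308 m.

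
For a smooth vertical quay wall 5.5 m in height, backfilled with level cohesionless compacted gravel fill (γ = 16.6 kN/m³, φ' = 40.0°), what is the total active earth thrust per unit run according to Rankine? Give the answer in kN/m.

K_a = tan²(45° − φ/2) = 0.2174.
P_a = ½ K_a γ H² = 0.5 × 0.2174 × 16.6 × 5.5² = 54.59 kN/m.

54.6 kN/m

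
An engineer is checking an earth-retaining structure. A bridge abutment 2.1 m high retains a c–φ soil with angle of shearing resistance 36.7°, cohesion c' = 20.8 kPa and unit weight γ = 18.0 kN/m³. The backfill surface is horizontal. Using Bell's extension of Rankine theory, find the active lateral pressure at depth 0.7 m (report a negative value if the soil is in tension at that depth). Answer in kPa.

K_a = (1 − sin φ)/(1 + sin φ) = 0.2519.
σ_a = K_a γ z − 2c√K_a = 0.2519×18.0×0.7 − 2×20.8×0.5019 = -17.70 kPa.

-17.7 kPa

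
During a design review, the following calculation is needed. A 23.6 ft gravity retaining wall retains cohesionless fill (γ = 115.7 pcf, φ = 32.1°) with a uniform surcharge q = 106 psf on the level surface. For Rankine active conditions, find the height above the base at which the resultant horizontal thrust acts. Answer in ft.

K_a = 0.3060.
Triangular part P₁ = ½K_aγH² = 9859 at H/3 = 7.867 ft; rectangular part P₂ = K_a q H = 765.5 at H/2 = 11.80 ft.
ȳ = (P₁·7.867 + P₂·11.80)/(P₁+P₂) = 8.150 ft.

8.15 ft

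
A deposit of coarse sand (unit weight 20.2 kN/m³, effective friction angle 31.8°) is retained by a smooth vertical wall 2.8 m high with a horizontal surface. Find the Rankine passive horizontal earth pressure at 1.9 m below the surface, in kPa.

K_p = (1 + sin φ)/(1 − sin φ) = 3.228.
σ_h = K_p γ z = 3.228 × 20.2 × 1.9 = 123.9 kPa.

124 kPa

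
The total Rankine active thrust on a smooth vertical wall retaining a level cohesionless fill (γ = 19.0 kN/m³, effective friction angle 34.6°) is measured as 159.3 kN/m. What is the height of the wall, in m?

K_a = 0.2756. P_a = ½ K_a γ H² ⇒ H = √(2P_a/(K_a γ)).
H = √(2×159.3/(0.2756×19.0)) = 7.800 m.

7.80 m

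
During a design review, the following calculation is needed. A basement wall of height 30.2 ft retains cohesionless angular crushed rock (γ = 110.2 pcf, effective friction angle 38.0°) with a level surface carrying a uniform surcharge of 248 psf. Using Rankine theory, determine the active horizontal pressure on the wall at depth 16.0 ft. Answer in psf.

478 psf

K_a = (1 − sin φ)/(1 + sin φ) = 0.2379.
σ_v = γz + q = 110.2 × 16.0 + 248 = 2011 psf.
σ_h = K_a σ_v = 0.2379 × 2011 = 478.4 psf.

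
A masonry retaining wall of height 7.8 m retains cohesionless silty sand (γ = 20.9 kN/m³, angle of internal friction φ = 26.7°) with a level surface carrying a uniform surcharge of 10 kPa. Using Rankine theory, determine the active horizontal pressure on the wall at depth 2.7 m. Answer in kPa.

K_a = (1 − sin φ)/(1 + sin φ) = 0.3800.
σ_v = γz + q = 20.9 × 2.7 + 10 = 66.43 kPa.
σ_h = K_a σ_v = 0.3800 × 66.43 = 25.24 kPa.

25.2 kPa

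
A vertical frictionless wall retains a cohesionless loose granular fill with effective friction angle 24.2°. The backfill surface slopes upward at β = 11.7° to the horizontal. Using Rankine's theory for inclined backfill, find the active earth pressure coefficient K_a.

K_a = cos β · (cos β − √(cos²β − cos²φ)) / (cos β + √(cos²β − cos²φ)).
cos β = 0.9792, cos φ = 0.9121, √(cos²β − cos²φ) = 0.3563.
K_a = 0.9792 × (0.9792 − 0.3563)/(0.9792 + 0.3563) = 0.4568.

0.457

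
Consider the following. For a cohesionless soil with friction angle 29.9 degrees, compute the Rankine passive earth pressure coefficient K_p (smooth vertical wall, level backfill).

K_p = (1 + sin φ)/(1 − sin φ) = tan²(45° + 29.9°/2) = 2.988.

2.99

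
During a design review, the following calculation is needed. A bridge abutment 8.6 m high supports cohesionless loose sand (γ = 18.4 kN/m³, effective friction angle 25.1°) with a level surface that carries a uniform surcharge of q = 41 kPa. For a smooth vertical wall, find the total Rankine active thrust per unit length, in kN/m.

418 kN/m

K_a = tan²(45° − φ/2) = 0.4043.
Soil triangle: ½ K_a γ H² = 0.5×0.4043×18.4×8.6² = 275.1 kN/m.
Surcharge rectangle: K_a q H = 0.4043×41×8.6 = 142.6 kN/m.
Total = 275.1 + 142.6 = 417.7 kN/m.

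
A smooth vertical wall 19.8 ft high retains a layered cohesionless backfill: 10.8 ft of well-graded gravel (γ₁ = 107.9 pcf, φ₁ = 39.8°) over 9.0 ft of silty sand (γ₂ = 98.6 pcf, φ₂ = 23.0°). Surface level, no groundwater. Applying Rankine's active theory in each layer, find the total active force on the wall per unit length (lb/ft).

7720 lb/ft

K_a1 = tan²(45°−39.8°/2) = 0.2194; K_a2 = tan²(45°−23.0°/2) = 0.4381.
Layer 1: σ at base = K_a1 γ₁ h₁ = 255.7 psf; P₁ = ½×255.7×10.8 = 1381.
Layer 2: σ_v at top = γ₁h₁ = 1165; σ_h top = K_a2×1165 = 510.5; σ_h base = K_a2×(1165+98.6×9.0) = 899.3.
P₂ = ½(510.5+899.3)×9.0 = 6344. Total P_a = 1381+6344 = 7725 lb/ft.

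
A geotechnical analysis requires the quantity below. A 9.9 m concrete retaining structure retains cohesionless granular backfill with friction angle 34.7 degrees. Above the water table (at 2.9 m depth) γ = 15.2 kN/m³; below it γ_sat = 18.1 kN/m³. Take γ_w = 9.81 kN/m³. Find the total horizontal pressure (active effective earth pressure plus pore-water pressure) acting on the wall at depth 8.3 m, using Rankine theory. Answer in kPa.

K_a = (1 − sin φ)/(1 + sin φ) = 0.2745.
γ' = 18.1 − 9.81 = 8.290 kN/m³.
Effective vertical stress at 8.3 m: σ'_v = 15.2×2.9 + 8.290×5.40 = 88.85 kPa.
σ'_h = K_a σ'_v = 0.2745 × 88.85 = 24.39 kPa; u = γ_w × 5.40 = 52.97 kPa.
Total σ_h = 24.39 + 52.97 = 77.36 kPa.

77.4 kPa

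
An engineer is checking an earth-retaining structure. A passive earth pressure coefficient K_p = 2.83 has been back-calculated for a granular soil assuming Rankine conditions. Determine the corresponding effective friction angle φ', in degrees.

K_p = (1+sin φ)/(1−sin φ) ⇒ sin φ = (K_p − 1)/(K_p + 1) = 0.4778.
φ = arcsin(0.4778) = 28.54°.

28.5°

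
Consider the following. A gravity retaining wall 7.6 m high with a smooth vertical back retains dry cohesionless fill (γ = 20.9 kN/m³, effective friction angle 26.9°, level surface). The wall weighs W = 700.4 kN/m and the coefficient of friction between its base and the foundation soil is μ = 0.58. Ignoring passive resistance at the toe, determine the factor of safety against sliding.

1.79

K_a = tan²(45° − 26.9°/2) = 0.3770.
P_a = ½K_aγH² = 0.5×0.3770×20.9×7.6² = 227.6 kN/m, acting at H/3 = 2.533 m above the base.
FS_sliding = μW / P_a = 0.58×700.4 / 227.6 = 1.785.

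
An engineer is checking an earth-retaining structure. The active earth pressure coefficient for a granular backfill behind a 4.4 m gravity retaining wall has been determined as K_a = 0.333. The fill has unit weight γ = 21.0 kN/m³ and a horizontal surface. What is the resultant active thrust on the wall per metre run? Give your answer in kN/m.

67.7 kN/m

P = ½ K_a γ H² = 0.5 × 0.333 × 21.0 × 4.4² = 67.69 kN/m.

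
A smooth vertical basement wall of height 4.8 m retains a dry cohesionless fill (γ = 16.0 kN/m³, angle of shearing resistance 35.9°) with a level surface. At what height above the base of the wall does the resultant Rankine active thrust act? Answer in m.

K_a = 0.2607.
The pressure distribution is triangular, so the resultant acts at H/3 above the base = 4.8/3 = 1.600 m.

1.60 m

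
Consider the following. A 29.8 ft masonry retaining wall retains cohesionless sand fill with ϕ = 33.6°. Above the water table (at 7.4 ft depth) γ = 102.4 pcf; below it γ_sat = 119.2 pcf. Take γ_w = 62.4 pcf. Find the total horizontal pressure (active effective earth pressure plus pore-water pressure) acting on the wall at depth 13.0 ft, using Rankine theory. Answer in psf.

K_a = (1 − sin φ)/(1 + sin φ) = 0.2875.
γ' = 119.2 − 62.4 = 56.80 pcf.
Effective vertical stress at 13.0 ft: σ'_v = 102.4×7.4 + 56.80×5.60 = 1076 psf.
σ'_h = K_a σ'_v = 0.2875 × 1076 = 309.3 psf; u = γ_w × 5.60 = 349.4 psf.
Total σ_h = 309.3 + 349.4 = 658.7 psf.

659 psf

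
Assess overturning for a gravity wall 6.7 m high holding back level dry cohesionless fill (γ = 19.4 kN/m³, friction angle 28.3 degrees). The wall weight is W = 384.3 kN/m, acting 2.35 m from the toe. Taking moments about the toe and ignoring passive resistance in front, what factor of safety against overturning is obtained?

2.60

K_a = tan²(45° − 28.3°/2) = 0.3568.
P_a = ½K_aγH² = 0.5×0.3568×19.4×6.7² = 155.3 kN/m, acting at H/3 = 2.233 m above the base.
Overturning moment M_o = P_a × H/3 = 155.3 × 2.233 = 346.9.
Resisting moment M_r = W × 2.35 = 384.3 × 2.35 = 903.1.
FS_overturning = M_r/M_o = 903.1/346.9 = 2.603.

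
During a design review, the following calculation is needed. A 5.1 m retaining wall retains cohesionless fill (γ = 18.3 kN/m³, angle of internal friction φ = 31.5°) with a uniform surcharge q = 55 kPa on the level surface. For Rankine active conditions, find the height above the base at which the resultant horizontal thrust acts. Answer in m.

2.16 m

K_a = 0.3136.
Triangular part P₁ = ½K_aγH² = 74.64 at H/3 = 1.700 m; rectangular part P₂ = K_a q H = 87.97 at H/2 = 2.550 m.
ȳ = (P₁·1.700 + P₂·2.550)/(P₁+P₂) = 2.160 m.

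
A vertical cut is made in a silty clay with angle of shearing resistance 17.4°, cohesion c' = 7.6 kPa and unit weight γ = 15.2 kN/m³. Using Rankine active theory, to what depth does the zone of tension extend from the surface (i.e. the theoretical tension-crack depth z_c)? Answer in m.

1.36 m

K_a = tan²(45° − 17.4°/2) = 0.5396; √K_a = 0.7346.
The active pressure is zero where K_a γ z = 2c√K_a, so z_c = 2c/(γ√K_a) = 2×7.6/(15.2×0.7346) = 1.361 m.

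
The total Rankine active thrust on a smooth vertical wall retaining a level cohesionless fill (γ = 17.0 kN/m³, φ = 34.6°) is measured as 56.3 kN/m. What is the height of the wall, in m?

4.90 m

K_a = 0.2756. P_a = ½ K_a γ H² ⇒ H = √(2P_a/(K_a γ)).
H = √(2×56.3/(0.2756×17.0)) = 4.902 m.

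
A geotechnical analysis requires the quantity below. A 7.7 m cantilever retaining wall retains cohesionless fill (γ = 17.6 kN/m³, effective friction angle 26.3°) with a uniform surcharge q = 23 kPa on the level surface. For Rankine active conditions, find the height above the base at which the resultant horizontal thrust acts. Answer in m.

2.89 m

K_a = 0.3859.
Triangular part P₁ = ½K_aγH² = 201.4 at H/3 = 2.567 m; rectangular part P₂ = K_a q H = 68.35 at H/2 = 3.850 m.
ȳ = (P₁·2.567 + P₂·3.850)/(P₁+P₂) = 2.892 m.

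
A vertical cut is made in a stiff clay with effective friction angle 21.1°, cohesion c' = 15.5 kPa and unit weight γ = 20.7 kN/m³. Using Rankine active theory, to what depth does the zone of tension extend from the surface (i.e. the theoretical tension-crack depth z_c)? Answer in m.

2.18 m

K_a = tan²(45° − 21.1°/2) = 0.4706; √K_a = 0.6860.
The active pressure is zero where K_a γ z = 2c√K_a, so z_c = 2c/(γ√K_a) = 2×15.5/(20.7×0.6860) = 2.183 m.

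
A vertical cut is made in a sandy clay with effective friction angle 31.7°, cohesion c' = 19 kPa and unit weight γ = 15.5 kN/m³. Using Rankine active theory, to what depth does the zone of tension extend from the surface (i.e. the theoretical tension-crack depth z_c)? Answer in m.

4.40 m

K_a = tan²(45° − 31.7°/2) = 0.3111; √K_a = 0.5577.
The active pressure is zero where K_a γ z = 2c√K_a, so z_c = 2c/(γ√K_a) = 2×19/(15.5×0.5577) = 4.396 m.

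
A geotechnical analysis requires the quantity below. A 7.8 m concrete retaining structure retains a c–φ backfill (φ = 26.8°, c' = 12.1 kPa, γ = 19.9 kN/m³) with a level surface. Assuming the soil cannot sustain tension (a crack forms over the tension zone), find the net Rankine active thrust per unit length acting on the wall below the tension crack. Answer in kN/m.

K_a = 0.3785; √K_a = 0.6152.
Tension-crack depth z_c = 2c/(γ√K_a) = 2×12.1/(19.9×0.6152) = 1.977 m.
σ_a at base = K_a γ H − 2c√K_a = 0.3785×19.9×7.8 − 2×12.1×0.6152 = 43.86 kPa.
P_a = ½ × 43.86 × (H − z_c) = 0.5×43.86×5.823 = 127.7 kN/m.

128 kN/m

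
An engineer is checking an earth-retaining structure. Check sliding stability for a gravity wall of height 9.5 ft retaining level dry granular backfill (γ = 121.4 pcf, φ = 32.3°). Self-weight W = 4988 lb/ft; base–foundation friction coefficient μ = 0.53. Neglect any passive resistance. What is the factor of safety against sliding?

K_a = tan²(45° − 32.3°/2) = 0.3035.
P_a = ½K_aγH² = 0.5×0.3035×121.4×9.5² = 1663 lb/ft, acting at H/3 = 3.167 ft above the base.
FS_sliding = μW / P_a = 0.53×4988 / 1663 = 1.590.

1.59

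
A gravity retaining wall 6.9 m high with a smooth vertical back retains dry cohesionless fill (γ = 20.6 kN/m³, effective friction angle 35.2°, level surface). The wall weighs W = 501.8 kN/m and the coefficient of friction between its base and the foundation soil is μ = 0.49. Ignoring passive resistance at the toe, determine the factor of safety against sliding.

1.87

K_a = tan²(45° − 35.2°/2) = 0.2687.
P_a = ½K_aγH² = 0.5×0.2687×20.6×6.9² = 131.8 kN/m, acting at H/3 = 2.300 m above the base.
FS_sliding = μW / P_a = 0.49×501.8 / 131.8 = 1.866.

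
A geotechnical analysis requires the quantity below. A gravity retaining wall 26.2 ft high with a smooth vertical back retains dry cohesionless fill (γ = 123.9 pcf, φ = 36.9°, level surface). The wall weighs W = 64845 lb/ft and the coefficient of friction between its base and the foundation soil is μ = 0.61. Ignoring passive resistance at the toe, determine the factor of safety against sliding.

K_a = tan²(45° − 36.9°/2) = 0.2497.
P_a = ½K_aγH² = 0.5×0.2497×123.9×26.2² = 10620 lb/ft, acting at H/3 = 8.733 ft above the base.
FS_sliding = μW / P_a = 0.61×64845 / 10620 = 3.726.

3.73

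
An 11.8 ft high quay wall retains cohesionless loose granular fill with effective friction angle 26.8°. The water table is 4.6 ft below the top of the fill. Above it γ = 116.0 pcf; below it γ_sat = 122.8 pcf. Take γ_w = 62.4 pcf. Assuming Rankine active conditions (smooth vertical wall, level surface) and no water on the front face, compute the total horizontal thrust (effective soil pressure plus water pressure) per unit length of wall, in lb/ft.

4130 lb/ft

K_a = tan²(45° − φ/2) = 0.3785.
γ' = 122.8 − 62.4 = 60.40 pcf. Depth below WT = 7.2 ft.
σ'_h at WT = K_a γ d_w = 202.0 psf; at base = 202.0 + K_a γ' × 7.2 = 366.5 psf.
P₁ (0–4.6 ft) = ½×202.0×4.6 = 464.5. P₂ (4.6–11.8 ft) = ½(202.0+366.5)×7.2 = 2047.
P_w = ½ γ_w h₂² = 0.5×62.4×7.2² = 1617. Total = 464.5+2047+1617 = 4129 lb/ft.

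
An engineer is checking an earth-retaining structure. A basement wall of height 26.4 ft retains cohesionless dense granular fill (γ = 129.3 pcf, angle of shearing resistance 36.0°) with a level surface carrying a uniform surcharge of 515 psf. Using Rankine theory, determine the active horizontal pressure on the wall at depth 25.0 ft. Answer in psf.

973 psf

K_a = (1 − sin φ)/(1 + sin φ) = 0.2596.
σ_v = γz + q = 129.3 × 25.0 + 515 = 3748 psf.
σ_h = K_a σ_v = 0.2596 × 3748 = 972.9 psf.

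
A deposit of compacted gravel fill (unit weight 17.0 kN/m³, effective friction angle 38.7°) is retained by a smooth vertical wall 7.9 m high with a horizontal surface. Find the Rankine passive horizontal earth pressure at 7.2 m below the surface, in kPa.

531 kPa

K_p = (1 + sin φ)/(1 − sin φ) = 4.337.
σ_h = K_p γ z = 4.337 × 17.0 × 7.2 = 530.8 kPa.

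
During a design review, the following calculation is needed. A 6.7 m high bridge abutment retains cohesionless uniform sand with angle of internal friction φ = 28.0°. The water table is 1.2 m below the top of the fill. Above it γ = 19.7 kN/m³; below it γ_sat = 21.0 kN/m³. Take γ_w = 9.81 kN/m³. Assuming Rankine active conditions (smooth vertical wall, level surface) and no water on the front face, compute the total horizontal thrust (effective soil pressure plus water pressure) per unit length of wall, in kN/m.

K_a = tan²(45° − φ/2) = 0.3610.
γ' = 21.0 − 9.81 = 11.19 kN/m³. Depth below WT = 5.5 m.
σ'_h at WT = K_a γ d_w = 8.535 kPa; at base = 8.535 + K_a γ' × 5.5 = 30.75 kPa.
P₁ (0–1.2 m) = ½×8.535×1.2 = 5.121. P₂ (1.2–6.7 m) = ½(8.535+30.75)×5.5 = 108.0.
P_w = ½ γ_w h₂² = 0.5×9.81×5.5² = 148.4. Total = 5.121+108.0+148.4 = 261.5 kN/m.

262 kN/m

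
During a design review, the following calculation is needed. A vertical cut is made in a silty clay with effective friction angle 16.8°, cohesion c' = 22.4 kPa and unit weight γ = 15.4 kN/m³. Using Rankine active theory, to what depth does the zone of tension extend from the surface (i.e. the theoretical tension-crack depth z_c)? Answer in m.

3.92 m

K_a = tan²(45° − 16.8°/2) = 0.5516; √K_a = 0.7427.
The active pressure is zero where K_a γ z = 2c√K_a, so z_c = 2c/(γ√K_a) = 2×22.4/(15.4×0.7427) = 3.917 m.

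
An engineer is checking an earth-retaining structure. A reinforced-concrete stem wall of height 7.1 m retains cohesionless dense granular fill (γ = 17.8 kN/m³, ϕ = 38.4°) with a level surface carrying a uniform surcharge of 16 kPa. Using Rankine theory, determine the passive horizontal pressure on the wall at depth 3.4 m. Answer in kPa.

327 kPa

K_p = (1 + sin φ)/(1 − sin φ) = 4.279.
σ_v = γz + q = 17.8 × 3.4 + 16 = 76.52 kPa.
σ_h = K_p σ_v = 4.279 × 76.52 = 327.4 kPa.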